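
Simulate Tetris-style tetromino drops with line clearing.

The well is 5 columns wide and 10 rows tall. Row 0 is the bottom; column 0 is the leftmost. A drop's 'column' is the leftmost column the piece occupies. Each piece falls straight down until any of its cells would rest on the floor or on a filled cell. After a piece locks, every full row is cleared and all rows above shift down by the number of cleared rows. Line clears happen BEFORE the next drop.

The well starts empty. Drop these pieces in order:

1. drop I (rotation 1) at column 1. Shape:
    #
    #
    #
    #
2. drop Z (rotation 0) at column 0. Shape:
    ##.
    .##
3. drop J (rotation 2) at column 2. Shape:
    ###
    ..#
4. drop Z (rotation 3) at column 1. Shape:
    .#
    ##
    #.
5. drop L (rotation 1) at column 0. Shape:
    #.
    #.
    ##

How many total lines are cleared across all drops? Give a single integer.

Answer: 1

Derivation:
Drop 1: I rot1 at col 1 lands with bottom-row=0; cleared 0 line(s) (total 0); column heights now [0 4 0 0 0], max=4
Drop 2: Z rot0 at col 0 lands with bottom-row=4; cleared 0 line(s) (total 0); column heights now [6 6 5 0 0], max=6
Drop 3: J rot2 at col 2 lands with bottom-row=4; cleared 1 line(s) (total 1); column heights now [0 5 5 0 5], max=5
Drop 4: Z rot3 at col 1 lands with bottom-row=5; cleared 0 line(s) (total 1); column heights now [0 7 8 0 5], max=8
Drop 5: L rot1 at col 0 lands with bottom-row=7; cleared 0 line(s) (total 1); column heights now [10 8 8 0 5], max=10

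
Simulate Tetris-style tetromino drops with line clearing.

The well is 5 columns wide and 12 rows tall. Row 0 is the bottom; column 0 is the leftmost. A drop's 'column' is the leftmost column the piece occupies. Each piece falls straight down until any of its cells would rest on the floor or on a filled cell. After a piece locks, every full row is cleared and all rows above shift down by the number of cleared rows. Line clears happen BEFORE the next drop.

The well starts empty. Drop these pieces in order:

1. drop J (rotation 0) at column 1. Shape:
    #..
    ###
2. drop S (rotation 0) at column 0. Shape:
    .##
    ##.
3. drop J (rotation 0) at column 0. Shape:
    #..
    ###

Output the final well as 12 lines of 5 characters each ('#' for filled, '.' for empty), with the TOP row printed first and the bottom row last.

Answer: .....
.....
.....
.....
.....
.....
#....
###..
.##..
##...
.#...
.###.

Derivation:
Drop 1: J rot0 at col 1 lands with bottom-row=0; cleared 0 line(s) (total 0); column heights now [0 2 1 1 0], max=2
Drop 2: S rot0 at col 0 lands with bottom-row=2; cleared 0 line(s) (total 0); column heights now [3 4 4 1 0], max=4
Drop 3: J rot0 at col 0 lands with bottom-row=4; cleared 0 line(s) (total 0); column heights now [6 5 5 1 0], max=6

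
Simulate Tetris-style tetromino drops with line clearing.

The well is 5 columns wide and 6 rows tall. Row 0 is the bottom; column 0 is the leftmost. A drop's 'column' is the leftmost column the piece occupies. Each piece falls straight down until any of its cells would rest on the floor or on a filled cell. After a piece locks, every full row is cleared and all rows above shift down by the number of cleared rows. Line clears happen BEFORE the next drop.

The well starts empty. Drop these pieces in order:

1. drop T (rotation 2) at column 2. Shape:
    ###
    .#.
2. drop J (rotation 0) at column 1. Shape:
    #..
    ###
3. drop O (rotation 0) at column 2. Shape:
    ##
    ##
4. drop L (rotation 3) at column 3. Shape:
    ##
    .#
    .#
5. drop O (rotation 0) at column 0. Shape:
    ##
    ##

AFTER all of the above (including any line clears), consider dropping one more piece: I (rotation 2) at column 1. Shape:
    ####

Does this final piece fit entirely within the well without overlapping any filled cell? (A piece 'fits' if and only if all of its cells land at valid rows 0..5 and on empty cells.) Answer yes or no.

Answer: yes

Derivation:
Drop 1: T rot2 at col 2 lands with bottom-row=0; cleared 0 line(s) (total 0); column heights now [0 0 2 2 2], max=2
Drop 2: J rot0 at col 1 lands with bottom-row=2; cleared 0 line(s) (total 0); column heights now [0 4 3 3 2], max=4
Drop 3: O rot0 at col 2 lands with bottom-row=3; cleared 0 line(s) (total 0); column heights now [0 4 5 5 2], max=5
Drop 4: L rot3 at col 3 lands with bottom-row=3; cleared 0 line(s) (total 0); column heights now [0 4 5 6 6], max=6
Drop 5: O rot0 at col 0 lands with bottom-row=4; cleared 1 line(s) (total 1); column heights now [5 5 4 5 5], max=5
Test piece I rot2 at col 1 (width 4): heights before test = [5 5 4 5 5]; fits = True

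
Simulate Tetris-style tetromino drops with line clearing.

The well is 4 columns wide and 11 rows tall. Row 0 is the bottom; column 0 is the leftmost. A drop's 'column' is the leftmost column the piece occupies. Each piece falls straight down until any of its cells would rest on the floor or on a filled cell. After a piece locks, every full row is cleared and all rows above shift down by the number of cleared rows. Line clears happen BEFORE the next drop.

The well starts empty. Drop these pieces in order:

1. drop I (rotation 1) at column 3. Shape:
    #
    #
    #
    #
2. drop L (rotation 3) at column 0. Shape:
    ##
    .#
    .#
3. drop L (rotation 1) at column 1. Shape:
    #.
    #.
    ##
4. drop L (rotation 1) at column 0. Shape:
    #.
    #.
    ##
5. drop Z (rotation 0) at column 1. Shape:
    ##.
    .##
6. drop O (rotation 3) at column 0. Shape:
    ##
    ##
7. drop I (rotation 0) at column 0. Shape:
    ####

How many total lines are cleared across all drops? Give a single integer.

Answer: 2

Derivation:
Drop 1: I rot1 at col 3 lands with bottom-row=0; cleared 0 line(s) (total 0); column heights now [0 0 0 4], max=4
Drop 2: L rot3 at col 0 lands with bottom-row=0; cleared 0 line(s) (total 0); column heights now [3 3 0 4], max=4
Drop 3: L rot1 at col 1 lands with bottom-row=3; cleared 0 line(s) (total 0); column heights now [3 6 4 4], max=6
Drop 4: L rot1 at col 0 lands with bottom-row=6; cleared 0 line(s) (total 0); column heights now [9 7 4 4], max=9
Drop 5: Z rot0 at col 1 lands with bottom-row=6; cleared 1 line(s) (total 1); column heights now [8 7 7 4], max=8
Drop 6: O rot3 at col 0 lands with bottom-row=8; cleared 0 line(s) (total 1); column heights now [10 10 7 4], max=10
Drop 7: I rot0 at col 0 lands with bottom-row=10; cleared 1 line(s) (total 2); column heights now [10 10 7 4], max=10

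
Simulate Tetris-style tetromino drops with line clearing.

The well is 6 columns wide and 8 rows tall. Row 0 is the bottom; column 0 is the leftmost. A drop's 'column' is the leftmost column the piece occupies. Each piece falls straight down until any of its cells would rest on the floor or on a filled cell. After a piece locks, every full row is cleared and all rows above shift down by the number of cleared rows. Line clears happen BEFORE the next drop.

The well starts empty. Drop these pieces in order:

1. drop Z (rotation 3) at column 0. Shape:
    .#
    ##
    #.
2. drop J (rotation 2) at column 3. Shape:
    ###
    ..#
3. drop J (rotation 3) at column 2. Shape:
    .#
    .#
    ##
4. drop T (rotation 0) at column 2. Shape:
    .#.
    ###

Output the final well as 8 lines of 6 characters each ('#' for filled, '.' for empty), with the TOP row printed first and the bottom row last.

Drop 1: Z rot3 at col 0 lands with bottom-row=0; cleared 0 line(s) (total 0); column heights now [2 3 0 0 0 0], max=3
Drop 2: J rot2 at col 3 lands with bottom-row=0; cleared 0 line(s) (total 0); column heights now [2 3 0 2 2 2], max=3
Drop 3: J rot3 at col 2 lands with bottom-row=2; cleared 0 line(s) (total 0); column heights now [2 3 3 5 2 2], max=5
Drop 4: T rot0 at col 2 lands with bottom-row=5; cleared 0 line(s) (total 0); column heights now [2 3 6 7 6 2], max=7

Answer: ......
...#..
..###.
...#..
...#..
.###..
##.###
#....#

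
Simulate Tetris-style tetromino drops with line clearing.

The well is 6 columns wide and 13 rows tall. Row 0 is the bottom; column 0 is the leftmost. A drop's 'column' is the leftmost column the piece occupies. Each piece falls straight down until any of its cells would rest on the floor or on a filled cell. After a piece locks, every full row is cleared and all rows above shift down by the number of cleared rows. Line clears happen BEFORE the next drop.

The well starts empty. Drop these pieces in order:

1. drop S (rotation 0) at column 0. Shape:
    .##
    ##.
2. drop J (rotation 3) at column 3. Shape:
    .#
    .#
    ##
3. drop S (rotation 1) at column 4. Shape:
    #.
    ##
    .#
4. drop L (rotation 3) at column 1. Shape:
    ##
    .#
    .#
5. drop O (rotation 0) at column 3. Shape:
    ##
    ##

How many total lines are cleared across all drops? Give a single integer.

Drop 1: S rot0 at col 0 lands with bottom-row=0; cleared 0 line(s) (total 0); column heights now [1 2 2 0 0 0], max=2
Drop 2: J rot3 at col 3 lands with bottom-row=0; cleared 0 line(s) (total 0); column heights now [1 2 2 1 3 0], max=3
Drop 3: S rot1 at col 4 lands with bottom-row=2; cleared 0 line(s) (total 0); column heights now [1 2 2 1 5 4], max=5
Drop 4: L rot3 at col 1 lands with bottom-row=2; cleared 0 line(s) (total 0); column heights now [1 5 5 1 5 4], max=5
Drop 5: O rot0 at col 3 lands with bottom-row=5; cleared 0 line(s) (total 0); column heights now [1 5 5 7 7 4], max=7

Answer: 0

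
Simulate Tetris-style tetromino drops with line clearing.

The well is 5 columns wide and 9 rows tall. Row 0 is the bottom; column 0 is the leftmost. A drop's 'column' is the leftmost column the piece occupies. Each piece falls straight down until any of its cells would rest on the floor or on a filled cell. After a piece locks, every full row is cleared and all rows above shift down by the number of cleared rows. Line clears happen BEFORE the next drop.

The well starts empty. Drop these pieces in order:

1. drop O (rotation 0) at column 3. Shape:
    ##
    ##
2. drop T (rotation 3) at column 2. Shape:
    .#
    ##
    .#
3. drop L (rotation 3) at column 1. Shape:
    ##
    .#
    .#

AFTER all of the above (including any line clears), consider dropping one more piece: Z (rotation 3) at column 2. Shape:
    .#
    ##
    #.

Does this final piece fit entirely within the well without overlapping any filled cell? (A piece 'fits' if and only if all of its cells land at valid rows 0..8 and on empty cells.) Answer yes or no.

Drop 1: O rot0 at col 3 lands with bottom-row=0; cleared 0 line(s) (total 0); column heights now [0 0 0 2 2], max=2
Drop 2: T rot3 at col 2 lands with bottom-row=2; cleared 0 line(s) (total 0); column heights now [0 0 4 5 2], max=5
Drop 3: L rot3 at col 1 lands with bottom-row=4; cleared 0 line(s) (total 0); column heights now [0 7 7 5 2], max=7
Test piece Z rot3 at col 2 (width 2): heights before test = [0 7 7 5 2]; fits = False

Answer: no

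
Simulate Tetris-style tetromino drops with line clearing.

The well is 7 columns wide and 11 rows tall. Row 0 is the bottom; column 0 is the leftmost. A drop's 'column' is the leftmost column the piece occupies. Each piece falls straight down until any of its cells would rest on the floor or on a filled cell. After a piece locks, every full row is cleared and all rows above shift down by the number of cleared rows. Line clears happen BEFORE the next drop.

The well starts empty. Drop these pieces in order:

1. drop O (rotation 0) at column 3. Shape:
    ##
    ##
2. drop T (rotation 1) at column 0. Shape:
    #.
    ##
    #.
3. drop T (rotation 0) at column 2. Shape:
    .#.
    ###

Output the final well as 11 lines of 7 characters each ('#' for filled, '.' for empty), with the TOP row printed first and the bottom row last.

Answer: .......
.......
.......
.......
.......
.......
.......
...#...
#.###..
##.##..
#..##..

Derivation:
Drop 1: O rot0 at col 3 lands with bottom-row=0; cleared 0 line(s) (total 0); column heights now [0 0 0 2 2 0 0], max=2
Drop 2: T rot1 at col 0 lands with bottom-row=0; cleared 0 line(s) (total 0); column heights now [3 2 0 2 2 0 0], max=3
Drop 3: T rot0 at col 2 lands with bottom-row=2; cleared 0 line(s) (total 0); column heights now [3 2 3 4 3 0 0], max=4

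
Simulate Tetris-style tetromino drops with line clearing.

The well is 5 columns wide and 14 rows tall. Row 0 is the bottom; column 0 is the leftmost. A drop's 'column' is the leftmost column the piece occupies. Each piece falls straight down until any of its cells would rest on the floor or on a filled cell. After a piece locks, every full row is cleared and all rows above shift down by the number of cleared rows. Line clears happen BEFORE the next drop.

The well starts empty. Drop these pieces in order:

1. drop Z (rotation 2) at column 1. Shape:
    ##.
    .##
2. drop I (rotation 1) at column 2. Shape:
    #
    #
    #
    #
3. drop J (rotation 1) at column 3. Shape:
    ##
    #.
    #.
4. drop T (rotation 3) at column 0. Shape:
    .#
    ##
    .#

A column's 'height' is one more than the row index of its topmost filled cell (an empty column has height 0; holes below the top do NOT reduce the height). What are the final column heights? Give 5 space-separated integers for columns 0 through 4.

Answer: 0 4 5 3 0

Derivation:
Drop 1: Z rot2 at col 1 lands with bottom-row=0; cleared 0 line(s) (total 0); column heights now [0 2 2 1 0], max=2
Drop 2: I rot1 at col 2 lands with bottom-row=2; cleared 0 line(s) (total 0); column heights now [0 2 6 1 0], max=6
Drop 3: J rot1 at col 3 lands with bottom-row=1; cleared 0 line(s) (total 0); column heights now [0 2 6 4 4], max=6
Drop 4: T rot3 at col 0 lands with bottom-row=2; cleared 1 line(s) (total 1); column heights now [0 4 5 3 0], max=5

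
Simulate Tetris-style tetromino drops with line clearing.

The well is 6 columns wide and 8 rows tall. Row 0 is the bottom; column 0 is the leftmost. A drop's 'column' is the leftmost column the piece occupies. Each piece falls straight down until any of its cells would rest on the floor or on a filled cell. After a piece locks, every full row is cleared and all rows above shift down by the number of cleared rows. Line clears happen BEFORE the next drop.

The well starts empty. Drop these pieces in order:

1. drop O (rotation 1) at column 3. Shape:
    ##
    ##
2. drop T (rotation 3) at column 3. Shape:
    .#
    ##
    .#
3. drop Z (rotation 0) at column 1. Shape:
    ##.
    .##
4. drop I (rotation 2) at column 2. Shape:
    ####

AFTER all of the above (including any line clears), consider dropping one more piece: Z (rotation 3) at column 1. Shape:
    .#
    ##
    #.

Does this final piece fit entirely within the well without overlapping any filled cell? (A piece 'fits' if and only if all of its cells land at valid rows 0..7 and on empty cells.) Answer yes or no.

Answer: no

Derivation:
Drop 1: O rot1 at col 3 lands with bottom-row=0; cleared 0 line(s) (total 0); column heights now [0 0 0 2 2 0], max=2
Drop 2: T rot3 at col 3 lands with bottom-row=2; cleared 0 line(s) (total 0); column heights now [0 0 0 4 5 0], max=5
Drop 3: Z rot0 at col 1 lands with bottom-row=4; cleared 0 line(s) (total 0); column heights now [0 6 6 5 5 0], max=6
Drop 4: I rot2 at col 2 lands with bottom-row=6; cleared 0 line(s) (total 0); column heights now [0 6 7 7 7 7], max=7
Test piece Z rot3 at col 1 (width 2): heights before test = [0 6 7 7 7 7]; fits = False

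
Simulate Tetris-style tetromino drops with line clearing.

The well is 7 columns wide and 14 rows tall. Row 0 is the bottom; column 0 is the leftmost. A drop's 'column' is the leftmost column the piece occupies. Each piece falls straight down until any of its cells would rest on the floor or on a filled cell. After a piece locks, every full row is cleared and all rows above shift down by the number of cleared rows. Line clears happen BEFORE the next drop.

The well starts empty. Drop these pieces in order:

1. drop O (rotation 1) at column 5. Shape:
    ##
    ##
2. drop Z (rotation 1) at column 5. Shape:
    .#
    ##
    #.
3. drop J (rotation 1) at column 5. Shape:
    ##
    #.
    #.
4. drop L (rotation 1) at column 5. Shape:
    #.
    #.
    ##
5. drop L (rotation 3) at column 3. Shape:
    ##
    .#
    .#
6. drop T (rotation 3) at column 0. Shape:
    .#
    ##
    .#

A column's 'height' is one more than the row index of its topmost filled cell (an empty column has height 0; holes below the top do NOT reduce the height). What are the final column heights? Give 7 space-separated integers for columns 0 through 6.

Drop 1: O rot1 at col 5 lands with bottom-row=0; cleared 0 line(s) (total 0); column heights now [0 0 0 0 0 2 2], max=2
Drop 2: Z rot1 at col 5 lands with bottom-row=2; cleared 0 line(s) (total 0); column heights now [0 0 0 0 0 4 5], max=5
Drop 3: J rot1 at col 5 lands with bottom-row=4; cleared 0 line(s) (total 0); column heights now [0 0 0 0 0 7 7], max=7
Drop 4: L rot1 at col 5 lands with bottom-row=7; cleared 0 line(s) (total 0); column heights now [0 0 0 0 0 10 8], max=10
Drop 5: L rot3 at col 3 lands with bottom-row=0; cleared 0 line(s) (total 0); column heights now [0 0 0 3 3 10 8], max=10
Drop 6: T rot3 at col 0 lands with bottom-row=0; cleared 0 line(s) (total 0); column heights now [2 3 0 3 3 10 8], max=10

Answer: 2 3 0 3 3 10 8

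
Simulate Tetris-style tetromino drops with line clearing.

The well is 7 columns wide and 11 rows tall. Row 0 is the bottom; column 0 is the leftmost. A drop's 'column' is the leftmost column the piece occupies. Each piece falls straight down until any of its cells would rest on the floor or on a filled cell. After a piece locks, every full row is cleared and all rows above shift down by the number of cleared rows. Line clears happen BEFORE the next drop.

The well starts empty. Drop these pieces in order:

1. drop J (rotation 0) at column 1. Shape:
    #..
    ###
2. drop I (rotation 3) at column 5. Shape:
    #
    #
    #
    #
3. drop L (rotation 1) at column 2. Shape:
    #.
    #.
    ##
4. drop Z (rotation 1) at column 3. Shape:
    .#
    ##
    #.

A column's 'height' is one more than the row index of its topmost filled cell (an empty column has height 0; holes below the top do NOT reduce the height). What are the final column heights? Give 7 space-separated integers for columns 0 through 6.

Answer: 0 2 4 4 5 4 0

Derivation:
Drop 1: J rot0 at col 1 lands with bottom-row=0; cleared 0 line(s) (total 0); column heights now [0 2 1 1 0 0 0], max=2
Drop 2: I rot3 at col 5 lands with bottom-row=0; cleared 0 line(s) (total 0); column heights now [0 2 1 1 0 4 0], max=4
Drop 3: L rot1 at col 2 lands with bottom-row=1; cleared 0 line(s) (total 0); column heights now [0 2 4 2 0 4 0], max=4
Drop 4: Z rot1 at col 3 lands with bottom-row=2; cleared 0 line(s) (total 0); column heights now [0 2 4 4 5 4 0], max=5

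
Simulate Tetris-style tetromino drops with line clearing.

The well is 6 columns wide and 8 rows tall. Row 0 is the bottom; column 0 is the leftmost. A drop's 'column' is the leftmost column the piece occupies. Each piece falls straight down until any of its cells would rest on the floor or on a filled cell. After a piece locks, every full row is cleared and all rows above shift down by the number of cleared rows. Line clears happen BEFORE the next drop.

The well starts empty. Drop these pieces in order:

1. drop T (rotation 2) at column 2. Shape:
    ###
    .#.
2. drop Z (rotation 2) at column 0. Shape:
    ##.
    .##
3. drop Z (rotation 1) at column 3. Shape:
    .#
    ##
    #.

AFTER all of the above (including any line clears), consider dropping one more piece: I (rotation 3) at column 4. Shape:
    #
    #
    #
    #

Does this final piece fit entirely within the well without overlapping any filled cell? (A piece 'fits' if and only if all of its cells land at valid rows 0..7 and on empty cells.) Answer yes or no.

Answer: no

Derivation:
Drop 1: T rot2 at col 2 lands with bottom-row=0; cleared 0 line(s) (total 0); column heights now [0 0 2 2 2 0], max=2
Drop 2: Z rot2 at col 0 lands with bottom-row=2; cleared 0 line(s) (total 0); column heights now [4 4 3 2 2 0], max=4
Drop 3: Z rot1 at col 3 lands with bottom-row=2; cleared 0 line(s) (total 0); column heights now [4 4 3 4 5 0], max=5
Test piece I rot3 at col 4 (width 1): heights before test = [4 4 3 4 5 0]; fits = False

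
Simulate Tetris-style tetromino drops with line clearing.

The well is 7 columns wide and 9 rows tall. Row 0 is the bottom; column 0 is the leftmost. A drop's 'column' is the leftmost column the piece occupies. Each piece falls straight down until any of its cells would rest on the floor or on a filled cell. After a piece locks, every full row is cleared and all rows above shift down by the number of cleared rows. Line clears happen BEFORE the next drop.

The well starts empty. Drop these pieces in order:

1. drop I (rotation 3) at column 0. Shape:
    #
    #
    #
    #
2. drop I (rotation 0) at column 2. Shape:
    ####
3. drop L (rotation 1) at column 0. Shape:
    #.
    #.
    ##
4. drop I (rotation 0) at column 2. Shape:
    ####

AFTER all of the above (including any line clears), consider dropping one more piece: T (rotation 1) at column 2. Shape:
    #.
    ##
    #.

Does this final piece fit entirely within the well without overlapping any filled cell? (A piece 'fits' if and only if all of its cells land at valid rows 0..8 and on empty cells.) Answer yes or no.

Drop 1: I rot3 at col 0 lands with bottom-row=0; cleared 0 line(s) (total 0); column heights now [4 0 0 0 0 0 0], max=4
Drop 2: I rot0 at col 2 lands with bottom-row=0; cleared 0 line(s) (total 0); column heights now [4 0 1 1 1 1 0], max=4
Drop 3: L rot1 at col 0 lands with bottom-row=4; cleared 0 line(s) (total 0); column heights now [7 5 1 1 1 1 0], max=7
Drop 4: I rot0 at col 2 lands with bottom-row=1; cleared 0 line(s) (total 0); column heights now [7 5 2 2 2 2 0], max=7
Test piece T rot1 at col 2 (width 2): heights before test = [7 5 2 2 2 2 0]; fits = True

Answer: yes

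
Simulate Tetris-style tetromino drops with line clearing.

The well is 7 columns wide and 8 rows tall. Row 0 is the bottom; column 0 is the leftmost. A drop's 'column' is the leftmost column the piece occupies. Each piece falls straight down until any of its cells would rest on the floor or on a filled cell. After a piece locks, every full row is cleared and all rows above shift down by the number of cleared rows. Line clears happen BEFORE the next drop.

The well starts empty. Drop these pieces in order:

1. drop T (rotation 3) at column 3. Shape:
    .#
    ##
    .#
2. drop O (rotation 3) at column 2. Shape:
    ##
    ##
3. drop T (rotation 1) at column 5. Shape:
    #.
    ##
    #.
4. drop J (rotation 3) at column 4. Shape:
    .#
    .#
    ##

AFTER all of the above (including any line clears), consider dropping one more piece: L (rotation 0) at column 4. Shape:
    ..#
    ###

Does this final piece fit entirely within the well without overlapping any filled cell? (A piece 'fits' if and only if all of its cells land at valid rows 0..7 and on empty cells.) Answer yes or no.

Answer: yes

Derivation:
Drop 1: T rot3 at col 3 lands with bottom-row=0; cleared 0 line(s) (total 0); column heights now [0 0 0 2 3 0 0], max=3
Drop 2: O rot3 at col 2 lands with bottom-row=2; cleared 0 line(s) (total 0); column heights now [0 0 4 4 3 0 0], max=4
Drop 3: T rot1 at col 5 lands with bottom-row=0; cleared 0 line(s) (total 0); column heights now [0 0 4 4 3 3 2], max=4
Drop 4: J rot3 at col 4 lands with bottom-row=3; cleared 0 line(s) (total 0); column heights now [0 0 4 4 4 6 2], max=6
Test piece L rot0 at col 4 (width 3): heights before test = [0 0 4 4 4 6 2]; fits = True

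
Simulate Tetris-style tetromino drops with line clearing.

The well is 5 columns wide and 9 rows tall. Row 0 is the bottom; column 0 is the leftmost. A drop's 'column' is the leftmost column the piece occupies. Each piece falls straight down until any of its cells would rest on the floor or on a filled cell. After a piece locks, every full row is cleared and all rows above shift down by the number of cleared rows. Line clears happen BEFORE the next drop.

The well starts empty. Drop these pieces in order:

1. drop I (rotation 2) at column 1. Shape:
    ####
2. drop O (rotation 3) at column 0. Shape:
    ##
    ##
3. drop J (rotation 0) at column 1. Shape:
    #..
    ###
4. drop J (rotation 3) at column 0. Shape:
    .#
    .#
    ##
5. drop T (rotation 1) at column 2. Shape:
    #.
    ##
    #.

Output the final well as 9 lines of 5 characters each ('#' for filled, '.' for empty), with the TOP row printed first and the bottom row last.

Drop 1: I rot2 at col 1 lands with bottom-row=0; cleared 0 line(s) (total 0); column heights now [0 1 1 1 1], max=1
Drop 2: O rot3 at col 0 lands with bottom-row=1; cleared 0 line(s) (total 0); column heights now [3 3 1 1 1], max=3
Drop 3: J rot0 at col 1 lands with bottom-row=3; cleared 0 line(s) (total 0); column heights now [3 5 4 4 1], max=5
Drop 4: J rot3 at col 0 lands with bottom-row=5; cleared 0 line(s) (total 0); column heights now [6 8 4 4 1], max=8
Drop 5: T rot1 at col 2 lands with bottom-row=4; cleared 0 line(s) (total 0); column heights now [6 8 7 6 1], max=8

Answer: .....
.#...
.##..
####.
.##..
.###.
##...
##...
.####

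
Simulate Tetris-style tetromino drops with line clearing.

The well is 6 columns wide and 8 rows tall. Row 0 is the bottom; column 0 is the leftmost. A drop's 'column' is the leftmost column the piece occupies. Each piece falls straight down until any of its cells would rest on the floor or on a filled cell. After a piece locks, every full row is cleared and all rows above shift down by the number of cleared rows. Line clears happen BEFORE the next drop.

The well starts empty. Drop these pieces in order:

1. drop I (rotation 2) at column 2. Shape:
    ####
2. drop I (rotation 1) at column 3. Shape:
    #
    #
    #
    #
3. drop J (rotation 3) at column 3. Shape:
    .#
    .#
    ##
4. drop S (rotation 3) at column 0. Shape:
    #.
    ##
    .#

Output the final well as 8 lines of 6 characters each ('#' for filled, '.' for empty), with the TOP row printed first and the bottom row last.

Drop 1: I rot2 at col 2 lands with bottom-row=0; cleared 0 line(s) (total 0); column heights now [0 0 1 1 1 1], max=1
Drop 2: I rot1 at col 3 lands with bottom-row=1; cleared 0 line(s) (total 0); column heights now [0 0 1 5 1 1], max=5
Drop 3: J rot3 at col 3 lands with bottom-row=5; cleared 0 line(s) (total 0); column heights now [0 0 1 6 8 1], max=8
Drop 4: S rot3 at col 0 lands with bottom-row=0; cleared 0 line(s) (total 0); column heights now [3 2 1 6 8 1], max=8

Answer: ....#.
....#.
...##.
...#..
...#..
#..#..
##.#..
.#####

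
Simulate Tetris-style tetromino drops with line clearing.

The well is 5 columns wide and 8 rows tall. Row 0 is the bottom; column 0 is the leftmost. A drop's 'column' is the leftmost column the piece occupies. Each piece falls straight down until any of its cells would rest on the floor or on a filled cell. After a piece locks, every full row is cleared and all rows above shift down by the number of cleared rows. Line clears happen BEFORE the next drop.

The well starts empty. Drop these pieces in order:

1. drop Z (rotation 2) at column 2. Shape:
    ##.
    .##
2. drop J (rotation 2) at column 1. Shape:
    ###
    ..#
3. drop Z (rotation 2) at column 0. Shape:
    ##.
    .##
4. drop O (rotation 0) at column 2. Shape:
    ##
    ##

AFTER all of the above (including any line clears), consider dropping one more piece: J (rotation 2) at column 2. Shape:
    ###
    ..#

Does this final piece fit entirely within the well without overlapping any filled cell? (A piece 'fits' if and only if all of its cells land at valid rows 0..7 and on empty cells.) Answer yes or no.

Drop 1: Z rot2 at col 2 lands with bottom-row=0; cleared 0 line(s) (total 0); column heights now [0 0 2 2 1], max=2
Drop 2: J rot2 at col 1 lands with bottom-row=2; cleared 0 line(s) (total 0); column heights now [0 4 4 4 1], max=4
Drop 3: Z rot2 at col 0 lands with bottom-row=4; cleared 0 line(s) (total 0); column heights now [6 6 5 4 1], max=6
Drop 4: O rot0 at col 2 lands with bottom-row=5; cleared 0 line(s) (total 0); column heights now [6 6 7 7 1], max=7
Test piece J rot2 at col 2 (width 3): heights before test = [6 6 7 7 1]; fits = True

Answer: yes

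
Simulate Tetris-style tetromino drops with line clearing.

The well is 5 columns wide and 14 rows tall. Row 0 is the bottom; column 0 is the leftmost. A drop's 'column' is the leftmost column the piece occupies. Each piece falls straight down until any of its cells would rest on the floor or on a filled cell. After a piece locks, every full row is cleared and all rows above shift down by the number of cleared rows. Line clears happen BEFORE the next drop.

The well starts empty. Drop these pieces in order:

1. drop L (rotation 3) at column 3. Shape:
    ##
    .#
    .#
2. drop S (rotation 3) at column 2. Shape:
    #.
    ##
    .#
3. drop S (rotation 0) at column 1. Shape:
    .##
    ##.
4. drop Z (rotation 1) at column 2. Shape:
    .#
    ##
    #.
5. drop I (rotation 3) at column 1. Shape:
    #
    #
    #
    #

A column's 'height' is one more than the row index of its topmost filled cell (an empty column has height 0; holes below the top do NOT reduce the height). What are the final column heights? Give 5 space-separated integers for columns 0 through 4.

Answer: 0 11 10 11 3

Derivation:
Drop 1: L rot3 at col 3 lands with bottom-row=0; cleared 0 line(s) (total 0); column heights now [0 0 0 3 3], max=3
Drop 2: S rot3 at col 2 lands with bottom-row=3; cleared 0 line(s) (total 0); column heights now [0 0 6 5 3], max=6
Drop 3: S rot0 at col 1 lands with bottom-row=6; cleared 0 line(s) (total 0); column heights now [0 7 8 8 3], max=8
Drop 4: Z rot1 at col 2 lands with bottom-row=8; cleared 0 line(s) (total 0); column heights now [0 7 10 11 3], max=11
Drop 5: I rot3 at col 1 lands with bottom-row=7; cleared 0 line(s) (total 0); column heights now [0 11 10 11 3], max=11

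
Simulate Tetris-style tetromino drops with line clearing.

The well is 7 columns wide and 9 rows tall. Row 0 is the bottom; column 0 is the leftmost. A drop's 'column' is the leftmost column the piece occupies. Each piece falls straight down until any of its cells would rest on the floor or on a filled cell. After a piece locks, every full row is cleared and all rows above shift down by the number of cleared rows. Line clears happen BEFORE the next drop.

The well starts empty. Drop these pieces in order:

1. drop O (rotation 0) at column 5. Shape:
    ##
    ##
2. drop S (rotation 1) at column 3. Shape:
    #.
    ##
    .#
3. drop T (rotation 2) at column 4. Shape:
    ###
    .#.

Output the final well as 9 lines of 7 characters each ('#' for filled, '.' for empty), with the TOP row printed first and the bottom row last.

Answer: .......
.......
.......
.......
.......
....###
...#.#.
...####
....###

Derivation:
Drop 1: O rot0 at col 5 lands with bottom-row=0; cleared 0 line(s) (total 0); column heights now [0 0 0 0 0 2 2], max=2
Drop 2: S rot1 at col 3 lands with bottom-row=0; cleared 0 line(s) (total 0); column heights now [0 0 0 3 2 2 2], max=3
Drop 3: T rot2 at col 4 lands with bottom-row=2; cleared 0 line(s) (total 0); column heights now [0 0 0 3 4 4 4], max=4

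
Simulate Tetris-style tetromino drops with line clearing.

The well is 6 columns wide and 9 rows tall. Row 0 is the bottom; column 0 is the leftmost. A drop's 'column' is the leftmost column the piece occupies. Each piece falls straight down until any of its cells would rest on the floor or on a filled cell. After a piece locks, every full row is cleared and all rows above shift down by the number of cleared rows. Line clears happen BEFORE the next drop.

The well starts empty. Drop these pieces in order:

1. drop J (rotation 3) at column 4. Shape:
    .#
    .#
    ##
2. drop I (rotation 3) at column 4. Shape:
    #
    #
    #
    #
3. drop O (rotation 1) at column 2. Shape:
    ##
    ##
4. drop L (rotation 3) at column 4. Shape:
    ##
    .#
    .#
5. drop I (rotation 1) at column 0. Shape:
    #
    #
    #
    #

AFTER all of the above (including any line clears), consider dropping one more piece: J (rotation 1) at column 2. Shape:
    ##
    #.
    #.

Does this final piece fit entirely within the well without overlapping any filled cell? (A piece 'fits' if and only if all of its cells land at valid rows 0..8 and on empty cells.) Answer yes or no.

Drop 1: J rot3 at col 4 lands with bottom-row=0; cleared 0 line(s) (total 0); column heights now [0 0 0 0 1 3], max=3
Drop 2: I rot3 at col 4 lands with bottom-row=1; cleared 0 line(s) (total 0); column heights now [0 0 0 0 5 3], max=5
Drop 3: O rot1 at col 2 lands with bottom-row=0; cleared 0 line(s) (total 0); column heights now [0 0 2 2 5 3], max=5
Drop 4: L rot3 at col 4 lands with bottom-row=3; cleared 0 line(s) (total 0); column heights now [0 0 2 2 6 6], max=6
Drop 5: I rot1 at col 0 lands with bottom-row=0; cleared 0 line(s) (total 0); column heights now [4 0 2 2 6 6], max=6
Test piece J rot1 at col 2 (width 2): heights before test = [4 0 2 2 6 6]; fits = True

Answer: yes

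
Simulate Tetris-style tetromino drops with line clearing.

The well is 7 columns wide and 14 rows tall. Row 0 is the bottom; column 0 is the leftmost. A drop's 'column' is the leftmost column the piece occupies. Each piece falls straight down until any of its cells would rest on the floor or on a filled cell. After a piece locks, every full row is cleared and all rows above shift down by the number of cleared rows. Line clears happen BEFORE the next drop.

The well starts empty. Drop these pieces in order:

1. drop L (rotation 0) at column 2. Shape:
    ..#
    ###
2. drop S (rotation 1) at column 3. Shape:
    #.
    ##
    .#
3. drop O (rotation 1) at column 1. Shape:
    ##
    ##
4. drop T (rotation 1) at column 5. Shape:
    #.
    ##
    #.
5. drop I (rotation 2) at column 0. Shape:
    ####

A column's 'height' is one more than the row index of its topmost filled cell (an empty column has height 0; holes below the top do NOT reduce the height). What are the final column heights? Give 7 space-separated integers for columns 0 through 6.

Answer: 6 6 6 6 4 3 2

Derivation:
Drop 1: L rot0 at col 2 lands with bottom-row=0; cleared 0 line(s) (total 0); column heights now [0 0 1 1 2 0 0], max=2
Drop 2: S rot1 at col 3 lands with bottom-row=2; cleared 0 line(s) (total 0); column heights now [0 0 1 5 4 0 0], max=5
Drop 3: O rot1 at col 1 lands with bottom-row=1; cleared 0 line(s) (total 0); column heights now [0 3 3 5 4 0 0], max=5
Drop 4: T rot1 at col 5 lands with bottom-row=0; cleared 0 line(s) (total 0); column heights now [0 3 3 5 4 3 2], max=5
Drop 5: I rot2 at col 0 lands with bottom-row=5; cleared 0 line(s) (total 0); column heights now [6 6 6 6 4 3 2], max=6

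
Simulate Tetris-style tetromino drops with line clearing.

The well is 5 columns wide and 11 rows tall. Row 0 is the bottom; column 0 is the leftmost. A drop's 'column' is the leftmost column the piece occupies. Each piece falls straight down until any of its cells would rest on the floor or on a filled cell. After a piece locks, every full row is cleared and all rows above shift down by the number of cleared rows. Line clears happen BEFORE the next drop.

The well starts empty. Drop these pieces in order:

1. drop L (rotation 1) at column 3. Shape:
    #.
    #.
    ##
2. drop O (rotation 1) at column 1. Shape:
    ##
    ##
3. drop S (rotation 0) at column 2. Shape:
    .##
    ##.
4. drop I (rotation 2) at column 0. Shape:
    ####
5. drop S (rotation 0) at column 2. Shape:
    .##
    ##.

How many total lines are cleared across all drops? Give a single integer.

Drop 1: L rot1 at col 3 lands with bottom-row=0; cleared 0 line(s) (total 0); column heights now [0 0 0 3 1], max=3
Drop 2: O rot1 at col 1 lands with bottom-row=0; cleared 0 line(s) (total 0); column heights now [0 2 2 3 1], max=3
Drop 3: S rot0 at col 2 lands with bottom-row=3; cleared 0 line(s) (total 0); column heights now [0 2 4 5 5], max=5
Drop 4: I rot2 at col 0 lands with bottom-row=5; cleared 0 line(s) (total 0); column heights now [6 6 6 6 5], max=6
Drop 5: S rot0 at col 2 lands with bottom-row=6; cleared 0 line(s) (total 0); column heights now [6 6 7 8 8], max=8

Answer: 0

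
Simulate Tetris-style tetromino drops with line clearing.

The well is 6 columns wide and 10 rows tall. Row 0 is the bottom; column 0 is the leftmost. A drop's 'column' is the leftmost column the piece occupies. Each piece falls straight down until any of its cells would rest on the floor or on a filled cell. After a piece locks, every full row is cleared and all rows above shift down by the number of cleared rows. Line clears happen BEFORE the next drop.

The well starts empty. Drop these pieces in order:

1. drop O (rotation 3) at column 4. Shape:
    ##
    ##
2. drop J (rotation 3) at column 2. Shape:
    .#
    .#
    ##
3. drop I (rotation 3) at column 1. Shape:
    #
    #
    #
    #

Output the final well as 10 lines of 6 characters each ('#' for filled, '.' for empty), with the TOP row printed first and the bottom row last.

Drop 1: O rot3 at col 4 lands with bottom-row=0; cleared 0 line(s) (total 0); column heights now [0 0 0 0 2 2], max=2
Drop 2: J rot3 at col 2 lands with bottom-row=0; cleared 0 line(s) (total 0); column heights now [0 0 1 3 2 2], max=3
Drop 3: I rot3 at col 1 lands with bottom-row=0; cleared 0 line(s) (total 0); column heights now [0 4 1 3 2 2], max=4

Answer: ......
......
......
......
......
......
.#....
.#.#..
.#.###
.#####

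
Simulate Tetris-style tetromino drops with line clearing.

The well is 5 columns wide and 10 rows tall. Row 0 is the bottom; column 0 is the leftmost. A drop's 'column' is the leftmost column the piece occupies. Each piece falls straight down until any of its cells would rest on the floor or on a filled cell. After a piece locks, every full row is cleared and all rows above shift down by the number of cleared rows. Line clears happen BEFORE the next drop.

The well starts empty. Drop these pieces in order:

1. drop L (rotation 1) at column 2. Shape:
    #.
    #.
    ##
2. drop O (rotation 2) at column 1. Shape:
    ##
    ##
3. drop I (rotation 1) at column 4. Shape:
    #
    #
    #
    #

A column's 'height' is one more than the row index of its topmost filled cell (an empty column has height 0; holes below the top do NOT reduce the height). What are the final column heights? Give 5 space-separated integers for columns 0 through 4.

Drop 1: L rot1 at col 2 lands with bottom-row=0; cleared 0 line(s) (total 0); column heights now [0 0 3 1 0], max=3
Drop 2: O rot2 at col 1 lands with bottom-row=3; cleared 0 line(s) (total 0); column heights now [0 5 5 1 0], max=5
Drop 3: I rot1 at col 4 lands with bottom-row=0; cleared 0 line(s) (total 0); column heights now [0 5 5 1 4], max=5

Answer: 0 5 5 1 4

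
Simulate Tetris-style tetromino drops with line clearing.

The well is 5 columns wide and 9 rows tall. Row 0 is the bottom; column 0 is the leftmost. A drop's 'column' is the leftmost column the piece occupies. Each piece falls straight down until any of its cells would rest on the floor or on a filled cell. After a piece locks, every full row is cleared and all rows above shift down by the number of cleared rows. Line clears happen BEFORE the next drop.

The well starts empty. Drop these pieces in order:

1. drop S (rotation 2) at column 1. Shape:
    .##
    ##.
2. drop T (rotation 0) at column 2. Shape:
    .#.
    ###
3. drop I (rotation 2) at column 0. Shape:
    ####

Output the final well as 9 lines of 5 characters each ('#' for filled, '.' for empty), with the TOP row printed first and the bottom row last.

Answer: .....
.....
.....
.....
####.
...#.
..###
..##.
.##..

Derivation:
Drop 1: S rot2 at col 1 lands with bottom-row=0; cleared 0 line(s) (total 0); column heights now [0 1 2 2 0], max=2
Drop 2: T rot0 at col 2 lands with bottom-row=2; cleared 0 line(s) (total 0); column heights now [0 1 3 4 3], max=4
Drop 3: I rot2 at col 0 lands with bottom-row=4; cleared 0 line(s) (total 0); column heights now [5 5 5 5 3], max=5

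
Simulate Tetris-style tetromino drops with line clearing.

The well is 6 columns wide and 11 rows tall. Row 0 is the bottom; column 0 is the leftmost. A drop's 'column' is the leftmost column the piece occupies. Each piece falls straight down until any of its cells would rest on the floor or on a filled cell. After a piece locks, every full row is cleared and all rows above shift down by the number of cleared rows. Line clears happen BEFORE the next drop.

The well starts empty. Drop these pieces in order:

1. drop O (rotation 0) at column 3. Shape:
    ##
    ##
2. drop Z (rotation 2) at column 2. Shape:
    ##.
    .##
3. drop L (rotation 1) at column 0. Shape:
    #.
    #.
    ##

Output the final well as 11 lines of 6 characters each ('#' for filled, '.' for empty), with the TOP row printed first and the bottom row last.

Answer: ......
......
......
......
......
......
......
..##..
#..##.
#..##.
##.##.

Derivation:
Drop 1: O rot0 at col 3 lands with bottom-row=0; cleared 0 line(s) (total 0); column heights now [0 0 0 2 2 0], max=2
Drop 2: Z rot2 at col 2 lands with bottom-row=2; cleared 0 line(s) (total 0); column heights now [0 0 4 4 3 0], max=4
Drop 3: L rot1 at col 0 lands with bottom-row=0; cleared 0 line(s) (total 0); column heights now [3 1 4 4 3 0], max=4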